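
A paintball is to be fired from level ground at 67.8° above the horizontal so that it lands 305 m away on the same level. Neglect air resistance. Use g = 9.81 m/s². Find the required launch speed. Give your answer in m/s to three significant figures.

On level ground R = v₀² sin 2θ / g ⇒ v₀ = √(gR / sin 2θ).
v₀ = √(9.81 × 305 / sin 135.6°) = √(2992 / 0.6997) = √4276.4 = 65.39 m/s.

65.4 m/s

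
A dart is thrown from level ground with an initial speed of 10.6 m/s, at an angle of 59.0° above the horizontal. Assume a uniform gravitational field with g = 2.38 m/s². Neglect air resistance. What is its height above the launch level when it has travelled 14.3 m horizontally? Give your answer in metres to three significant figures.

15.6 m

Resolve: vₓ = 10.60 cos 59.0° = 5.459 m/s and v_y0 = 10.60 sin 59.0° = 9.086 m/s.
Time to reach x = 14.3 m: t = x/vₓ = 14.3/5.459 = 2.619 s.
Height: y = v_y0 t − ½ g t² = 9.086 × 2.619 − 1.190 × 2.619² = 23.80 − 8.164 = 15.63 m.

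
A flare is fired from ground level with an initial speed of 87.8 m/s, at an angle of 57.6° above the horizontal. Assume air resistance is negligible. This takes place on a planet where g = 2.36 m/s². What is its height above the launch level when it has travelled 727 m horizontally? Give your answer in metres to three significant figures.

Components: vₓ = 87.80 cos 57.6° = 47.05 m/s, v_y0 = 87.80 sin 57.6° = 74.13 m/s.
At x = 727 m, t = x/vₓ = 727/47.05 = 15.45 s.
Height: y = v_y0 t − ½ g t² = 74.13 × 15.45 − 1.180 × 15.45² = 1146 − 281.8 = 863.8 m.

864 m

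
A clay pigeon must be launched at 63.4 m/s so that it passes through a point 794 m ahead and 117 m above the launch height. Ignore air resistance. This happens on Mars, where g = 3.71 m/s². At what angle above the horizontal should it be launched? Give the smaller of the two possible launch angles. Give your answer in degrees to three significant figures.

Trajectory: y = x tanθ − g x² (1 + tan²θ)/(2v₀²). With x = 794, y = 117, v₀ = 63.4, g = 3.71:
290.9 tan²θ − 794 tanθ + (407.9) = 0.
tanθ = [794 ± √(794² − 4 × 290.9 × (407.9))] / (2 × 290.9) = (794 ± 394.6) / 581.9, giving tanθ = 0.6864 or 2.043.
θ = 34.47° or 63.92°; the smaller is 34.47°.

34.5°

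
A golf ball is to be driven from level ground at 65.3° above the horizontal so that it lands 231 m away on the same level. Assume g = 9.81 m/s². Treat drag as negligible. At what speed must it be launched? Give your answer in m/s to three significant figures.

54.6 m/s

Level-ground range: R = v₀² sin(2θ)/g, so v₀ = √(gR / sin 2θ).
v₀ = √(9.81 × 231 / sin 130.6°) = √(2266 / 0.7593) = √2984.6 = 54.63 m/s.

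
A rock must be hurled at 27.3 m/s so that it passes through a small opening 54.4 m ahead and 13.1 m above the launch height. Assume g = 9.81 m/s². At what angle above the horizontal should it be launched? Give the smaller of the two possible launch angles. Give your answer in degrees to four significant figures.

41.01°

Trajectory: y = x tanθ − g x² (1 + tan²θ)/(2v₀²). With x = 54.4, y = 13.1, v₀ = 27.3, g = 9.81:
19.48 tan²θ − 54.4 tanθ + (32.58) = 0.
tanθ = [54.4 ± √(54.4² − 4 × 19.48 × (32.58))] / (2 × 19.48) = (54.4 ± 20.53) / 38.95, giving tanθ = 0.8695 or 1.924.
θ = 41.01° or 62.53°; the smaller is 41.01°.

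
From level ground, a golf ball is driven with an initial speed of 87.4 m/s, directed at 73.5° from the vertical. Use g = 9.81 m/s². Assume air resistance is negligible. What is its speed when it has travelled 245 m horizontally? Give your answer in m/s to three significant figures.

Resolve: vₓ = 87.40 sin 73.5° = 83.80 m/s and v_y0 = 87.40 cos 73.5° = 24.82 m/s.
x = vₓ t ⇒ t = 245/83.80 = 2.924 s.
Vertical velocity there: v_y = v_y0 − g t = 24.82 − 9.81 × 2.924 = −3.858 m/s.
Speed: √(vₓ² + v_y²) = √(83.80² + 3.858²) = 83.89 m/s.

83.9 m/s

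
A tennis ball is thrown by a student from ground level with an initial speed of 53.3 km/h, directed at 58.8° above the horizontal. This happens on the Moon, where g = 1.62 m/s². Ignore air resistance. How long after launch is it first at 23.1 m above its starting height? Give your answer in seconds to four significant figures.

2.108 s

Convert: 53.3 km/h = 53.3/3.6 = 14.81 m/s.
Horizontal component vₓ = 14.81 cos 58.8° = 7.670 m/s; vertical v_y0 = 14.81 sin 58.8° = 12.66 m/s.
Set y = v_y0 t − ½ g t² = 23.1: 0.8100 t² − 12.66 t + 23.1 = 0.
t = [12.66 ± √(12.66² − 2·1.62·23.1)] / 1.62 = (12.66 ± 9.249) / 1.62, so t = 2.108 s or t = 13.53 s.
The first (ascending) time is 2.108 s.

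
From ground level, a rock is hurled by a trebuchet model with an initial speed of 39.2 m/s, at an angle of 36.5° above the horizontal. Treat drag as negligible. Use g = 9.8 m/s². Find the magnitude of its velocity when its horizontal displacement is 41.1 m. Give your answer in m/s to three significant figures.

33.2 m/s

vₓ = 39.20 cos 36.5° = 31.51 m/s; v_y0 = 39.20 sin 36.5° = 23.32 m/s.
Time to reach x = 41.1 m: t = x/vₓ = 41.1/31.51 = 1.304 s.
Vertical velocity there: v_y = v_y0 − g t = 23.32 − 9.80 × 1.304 = 10.53 m/s.
Speed: √(vₓ² + v_y²) = √(31.51² + 10.53²) = 33.23 m/s.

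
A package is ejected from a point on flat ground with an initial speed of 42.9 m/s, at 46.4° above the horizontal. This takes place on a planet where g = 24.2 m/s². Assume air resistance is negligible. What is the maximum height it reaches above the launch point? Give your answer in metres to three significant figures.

Resolve: vₓ = 42.90 cos 46.4° = 29.58 m/s and v_y0 = 42.90 sin 46.4° = 31.07 m/s.
Peak height H = v_y0² / (2g) = 965.16 / 48.40 = 19.94 m.

19.9 m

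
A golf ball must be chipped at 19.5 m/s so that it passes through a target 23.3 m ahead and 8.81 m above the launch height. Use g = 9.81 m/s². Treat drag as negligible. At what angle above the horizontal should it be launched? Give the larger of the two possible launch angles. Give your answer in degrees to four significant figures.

67.19°

Trajectory: y = x tanθ − g x² (1 + tan²θ)/(2v₀²). With x = 23.3, y = 8.81, v₀ = 19.5, g = 9.81:
7.003 tan²θ − 23.3 tanθ + (15.81) = 0.
tanθ = [23.3 ± √(23.3² − 4 × 7.003 × (15.81))] / (2 × 7.003) = (23.3 ± 9.997) / 14.01, giving tanθ = 0.9498 or 2.377.
θ = 43.53° or 67.19°; the larger is 67.19°.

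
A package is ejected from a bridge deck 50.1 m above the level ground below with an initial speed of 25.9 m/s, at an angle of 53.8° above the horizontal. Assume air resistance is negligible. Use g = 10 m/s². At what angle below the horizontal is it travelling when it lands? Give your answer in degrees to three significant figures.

Horizontal component vₓ = 25.90 cos 53.8° = 15.30 m/s; vertical v_y0 = 25.90 sin 53.8° = 20.90 m/s.
With up positive and y = 0 at the ground: y(t) = 50.1 + (20.90) t − 5.000 t². Setting y = 0 and taking the positive root: t = [20.90 + √(20.90² + 2·10.0·50.1)] / 10.0 = (20.90 + 37.93) / 10.0 = 5.883 s.
At impact: v_y = v_y0 − g t = −37.93 m/s; vₓ = 15.30 m/s.
Angle below horizontal: arctan(|v_y|/vₓ) = arctan(37.93/15.30) = 68.04°.

68.0°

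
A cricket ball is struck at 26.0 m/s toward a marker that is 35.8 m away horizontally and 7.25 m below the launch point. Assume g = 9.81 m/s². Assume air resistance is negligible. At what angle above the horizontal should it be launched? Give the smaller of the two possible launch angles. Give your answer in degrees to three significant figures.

Trajectory: y = x tanθ − g x² (1 + tan²θ)/(2v₀²). With x = 35.8, y = −7.25, v₀ = 26.0, g = 9.81:
9.299 tan²θ − 35.8 tanθ + (2.049) = 0.
tanθ = [35.8 ± √(35.8² − 4 × 9.299 × (2.049))] / (2 × 9.299) = (35.8 ± 34.72) / 18.60, giving tanθ = 0.05813 or 3.792.
θ = 3.327° or 75.23°; the smaller is 3.327°.

3.33°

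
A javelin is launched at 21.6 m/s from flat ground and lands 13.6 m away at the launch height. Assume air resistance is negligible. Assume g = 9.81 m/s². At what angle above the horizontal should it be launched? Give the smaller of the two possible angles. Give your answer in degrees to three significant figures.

8.31°

From R = (v₀²/g) sin 2θ: sin 2θ = 9.81 × 13.6 / 466.56 = 0.2860.
2θ = 16.62° or 180° − 16.62° = 163.4°, so θ = 8.308° or 81.69°.
The smaller angle is 8.308°.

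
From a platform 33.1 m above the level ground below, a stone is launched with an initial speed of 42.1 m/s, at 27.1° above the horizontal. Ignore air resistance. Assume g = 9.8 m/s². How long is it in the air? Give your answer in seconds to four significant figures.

Horizontal component vₓ = 42.10 cos 27.1° = 37.48 m/s; vertical v_y0 = 42.10 sin 27.1° = 19.18 m/s.
The projectile lands when y = 33.1 + (19.18) t − ½·9.80·t² = 0. Positive root: t = (19.18 + √(19.18² + 2·9.80·33.1)) / 9.80 = (19.18 + 31.88) / 9.80 = 5.210 s.

5.210 s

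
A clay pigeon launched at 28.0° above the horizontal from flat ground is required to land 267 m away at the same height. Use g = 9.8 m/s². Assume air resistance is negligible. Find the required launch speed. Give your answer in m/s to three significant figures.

56.2 m/s

From R = (v₀² / g) sin 2θ: v₀ = √(gR / sin 2θ).
v₀ = √(9.80 × 267 / sin 56.00°) = √(2617 / 0.8290) = √3156.2 = 56.18 m/s.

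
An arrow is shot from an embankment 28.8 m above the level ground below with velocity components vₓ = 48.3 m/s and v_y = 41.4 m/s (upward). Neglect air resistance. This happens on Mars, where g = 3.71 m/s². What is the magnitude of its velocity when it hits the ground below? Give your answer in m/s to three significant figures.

65.3 m/s

With up positive and y = 0 at the ground: y(t) = 28.8 + (41.40) t − 1.855 t². Setting y = 0 and taking the positive root: t = [41.40 + √(41.40² + 2·3.71·28.8)] / 3.71 = (41.40 + 43.91) / 3.71 = 22.99 s.
Vertical velocity at impact: v_y = v_y0 − g t = 41.40 − 3.71 × 22.99 = −43.91 m/s.
Speed: |v| = √(vₓ² + v_y²) = √(48.30² + 43.91²) = 65.27 m/s.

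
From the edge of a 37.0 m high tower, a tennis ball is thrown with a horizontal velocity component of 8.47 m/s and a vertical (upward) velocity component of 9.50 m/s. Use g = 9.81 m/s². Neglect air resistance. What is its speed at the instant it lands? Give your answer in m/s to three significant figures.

The projectile lands when y = 37.0 + (9.500) t − ½·9.81·t² = 0. Positive root: t = (9.500 + √(9.500² + 2·9.81·37.0)) / 9.81 = (9.500 + 28.57) / 9.81 = 3.881 s.
Vertical velocity at impact: v_y = v_y0 − g t = 9.500 − 9.81 × 3.881 = −28.57 m/s.
Speed: |v| = √(vₓ² + v_y²) = √(8.470² + 28.57²) = 29.80 m/s.

29.8 m/s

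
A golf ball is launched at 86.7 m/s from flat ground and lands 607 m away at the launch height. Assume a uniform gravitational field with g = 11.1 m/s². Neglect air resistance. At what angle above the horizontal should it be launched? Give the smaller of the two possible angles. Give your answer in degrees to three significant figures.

Level-ground range R = v₀² sin(2θ)/g ⇒ sin(2θ) = gR/v₀² = 11.1 × 607 / 86.7² = 0.8963.
2θ = 63.68° or 180° − 63.68° = 116.3°, so θ = 31.84° or 58.16°.
The smaller angle is 31.84°.

31.8°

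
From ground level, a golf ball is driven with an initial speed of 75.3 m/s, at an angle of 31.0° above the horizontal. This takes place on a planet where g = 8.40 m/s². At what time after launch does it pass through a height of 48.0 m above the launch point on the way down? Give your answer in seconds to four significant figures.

7.761 s

Resolve: vₓ = 75.30 cos 31.0° = 64.54 m/s and v_y0 = 75.30 sin 31.0° = 38.78 m/s.
Require v_y0 t − ½ g t² = 48.0, i.e. 4.200 t² − 38.78 t + 48.0 = 0.
Quadratic formula: t = (38.78 ± √697.67) / 8.40 = (38.78 ± 26.41) / 8.40 → t = 1.472 s or 7.761 s.
The descending-branch root is 7.761 s.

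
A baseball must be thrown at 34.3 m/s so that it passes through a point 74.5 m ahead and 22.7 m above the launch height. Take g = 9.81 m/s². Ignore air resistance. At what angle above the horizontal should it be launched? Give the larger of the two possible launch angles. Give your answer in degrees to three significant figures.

67.3°

Trajectory: y = x tanθ − g x² (1 + tan²θ)/(2v₀²). With x = 74.5, y = 22.7, v₀ = 34.3, g = 9.81:
23.14 tan²θ − 74.5 tanθ + (45.84) = 0.
tanθ = [74.5 ± √(74.5² − 4 × 23.14 × (45.84))] / (2 × 23.14) = (74.5 ± 36.16) / 46.28, giving tanθ = 0.8285 or 2.391.
θ = 39.64° or 67.30°; the larger is 67.30°.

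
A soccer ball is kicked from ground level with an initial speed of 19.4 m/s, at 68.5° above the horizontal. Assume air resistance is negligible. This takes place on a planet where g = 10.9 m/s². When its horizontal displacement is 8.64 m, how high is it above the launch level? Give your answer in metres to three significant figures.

13.9 m

Horizontal component vₓ = 19.40 cos 68.5° = 7.110 m/s; vertical v_y0 = 19.40 sin 68.5° = 18.05 m/s.
x = vₓ t ⇒ t = 8.64/7.110 = 1.215 s.
Height: y = v_y0 t − ½ g t² = 18.05 × 1.215 − 5.450 × 1.215² = 21.93 − 8.048 = 13.89 m.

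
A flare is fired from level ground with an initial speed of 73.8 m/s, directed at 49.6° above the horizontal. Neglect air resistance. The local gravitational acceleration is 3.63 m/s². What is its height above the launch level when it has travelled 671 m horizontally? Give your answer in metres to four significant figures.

Components: vₓ = 73.80 cos 49.6° = 47.83 m/s, v_y0 = 73.80 sin 49.6° = 56.20 m/s.
x = vₓ t ⇒ t = 671/47.83 = 14.03 s.
Height: y = v_y0 t − ½ g t² = 56.20 × 14.03 − 1.815 × 14.03² = 788.4 − 357.2 = 431.2 m.

431.2 m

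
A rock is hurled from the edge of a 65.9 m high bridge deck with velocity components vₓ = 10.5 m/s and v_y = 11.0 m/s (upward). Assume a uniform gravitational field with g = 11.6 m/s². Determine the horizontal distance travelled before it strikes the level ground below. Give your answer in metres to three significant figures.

46.7 m

Vertical motion (up positive, ground at y = 0): 5.800 t² − (11.00) t − 65.9 = 0, so t = (11.00 + √(11.00² + 2·11.6·65.9)) / 11.6 = (11.00 + 40.62) / 11.6 = 4.450 s.
Horizontal distance: R = vₓ t = 10.50 × 4.450 = 46.72 m.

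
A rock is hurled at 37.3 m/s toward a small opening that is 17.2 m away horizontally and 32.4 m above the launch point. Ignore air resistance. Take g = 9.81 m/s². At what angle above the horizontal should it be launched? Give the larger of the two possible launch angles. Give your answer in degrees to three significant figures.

86.0°

Trajectory: y = x tanθ − g x² (1 + tan²θ)/(2v₀²). With x = 17.2, y = 32.4, v₀ = 37.3, g = 9.81:
1.043 tan²θ − 17.2 tanθ + (33.44) = 0.
tanθ = [17.2 ± √(17.2² − 4 × 1.043 × (33.44))] / (2 × 1.043) = (17.2 ± 12.50) / 2.086, giving tanθ = 2.252 or 14.24.
θ = 66.05° or 85.98°; the larger is 85.98°.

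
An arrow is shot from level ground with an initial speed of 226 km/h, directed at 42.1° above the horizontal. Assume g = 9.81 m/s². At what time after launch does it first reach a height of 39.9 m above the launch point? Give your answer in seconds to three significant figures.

Convert: 226 km/h = 226/3.6 = 62.78 m/s.
Horizontal component vₓ = 62.78 cos 42.1° = 46.58 m/s; vertical v_y0 = 62.78 sin 42.1° = 42.09 m/s.
Set y = v_y0 t − ½ g t² = 39.9: 4.905 t² − 42.09 t + 39.9 = 0.
t = [42.09 ± √(42.09² − 2·9.81·39.9)] / 9.81 = (42.09 ± 31.44) / 9.81, so t = 1.085 s or t = 7.495 s.
The first (ascending) time is 1.085 s.

1.09 s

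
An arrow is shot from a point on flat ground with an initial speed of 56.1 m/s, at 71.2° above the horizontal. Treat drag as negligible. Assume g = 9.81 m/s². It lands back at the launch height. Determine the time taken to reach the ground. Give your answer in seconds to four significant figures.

Resolve: vₓ = 56.10 cos 71.2° = 18.08 m/s and v_y0 = 56.10 sin 71.2° = 53.11 m/s.
It returns to y = 0 when t = 2 v_y0 / g = 2(53.11)/9.81 = 10.83 s.

10.83 s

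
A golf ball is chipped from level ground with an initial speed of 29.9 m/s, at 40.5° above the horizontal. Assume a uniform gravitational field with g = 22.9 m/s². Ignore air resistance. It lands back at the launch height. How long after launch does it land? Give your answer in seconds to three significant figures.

1.70 s

Components: vₓ = 29.90 cos 40.5° = 22.74 m/s, v_y0 = 29.90 sin 40.5° = 19.42 m/s.
It returns to y = 0 when t = 2 v_y0 / g = 2(19.42)/22.9 = 1.696 s.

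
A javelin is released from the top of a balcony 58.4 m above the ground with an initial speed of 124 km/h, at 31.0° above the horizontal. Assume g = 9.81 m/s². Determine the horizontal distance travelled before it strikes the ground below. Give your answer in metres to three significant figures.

168 m

Convert: 124 km/h = 124/3.6 = 34.44 m/s.
Components: vₓ = 34.44 cos 31.0° = 29.52 m/s, v_y0 = 34.44 sin 31.0° = 17.74 m/s.
The projectile lands when y = 58.4 + (17.74) t − ½·9.81·t² = 0. Positive root: t = (17.74 + √(17.74² + 2·9.81·58.4)) / 9.81 = (17.74 + 38.22) / 9.81 = 5.704 s.
Horizontal distance: R = vₓ t = 29.52 × 5.704 = 168.4 m.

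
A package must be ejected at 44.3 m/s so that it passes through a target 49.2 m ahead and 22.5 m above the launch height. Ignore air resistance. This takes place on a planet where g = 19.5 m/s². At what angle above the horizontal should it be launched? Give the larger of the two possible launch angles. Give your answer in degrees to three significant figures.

Trajectory: y = x tanθ − g x² (1 + tan²θ)/(2v₀²). With x = 49.2, y = 22.5, v₀ = 44.3, g = 19.5:
12.03 tan²θ − 49.2 tanθ + (34.53) = 0.
tanθ = [49.2 ± √(49.2² − 4 × 12.03 × (34.53))] / (2 × 12.03) = (49.2 ± 27.56) / 24.05, giving tanθ = 0.8995 or 3.192.
θ = 41.97° or 72.60°; the larger is 72.60°.

72.6°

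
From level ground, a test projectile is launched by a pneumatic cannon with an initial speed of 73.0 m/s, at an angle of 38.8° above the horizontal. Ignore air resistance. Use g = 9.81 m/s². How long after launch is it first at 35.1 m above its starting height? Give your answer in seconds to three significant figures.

0.844 s

Resolve: vₓ = 73.00 cos 38.8° = 56.89 m/s and v_y0 = 73.00 sin 38.8° = 45.74 m/s.
Set y = v_y0 t − ½ g t² = 35.1: 4.905 t² − 45.74 t + 35.1 = 0.
Quadratic formula: t = (45.74 ± √1403.7) / 9.81 = (45.74 ± 37.47) / 9.81 → t = 0.8437 s or 8.482 s.
The first (ascending) time is 0.8437 s.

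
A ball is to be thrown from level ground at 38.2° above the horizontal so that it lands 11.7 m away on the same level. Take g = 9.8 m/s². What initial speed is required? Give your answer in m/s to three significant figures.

10.9 m/s

From R = (v₀² / g) sin 2θ: v₀ = √(gR / sin 2θ).
v₀ = √(9.80 × 11.7 / sin 76.40°) = √(114.7 / 0.9720) = √117.97 = 10.86 m/s.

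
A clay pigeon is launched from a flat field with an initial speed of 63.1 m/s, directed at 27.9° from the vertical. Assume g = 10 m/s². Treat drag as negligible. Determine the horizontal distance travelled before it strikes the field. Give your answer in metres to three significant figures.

Horizontal component vₓ = 63.10 sin 27.9° = 29.53 m/s; vertical v_y0 = 63.10 cos 27.9° = 55.77 m/s.
Flight time T = 2 v_y0 / g = 11.15 s.
Range: R = vₓ T = 29.53 × 11.15 = 329.3 m.

329 m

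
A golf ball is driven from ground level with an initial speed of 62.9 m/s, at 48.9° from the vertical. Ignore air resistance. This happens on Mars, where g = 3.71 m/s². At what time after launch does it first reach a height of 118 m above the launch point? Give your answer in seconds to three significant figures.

3.36 s

Horizontal component vₓ = 62.90 sin 48.9° = 47.40 m/s; vertical v_y0 = 62.90 cos 48.9° = 41.35 m/s.
Set y = v_y0 t − ½ g t² = 118: 1.855 t² − 41.35 t + 118 = 0.
t = [41.35 ± √(41.35² − 2·3.71·118)] / 3.71 = (41.35 ± 28.88) / 3.71, so t = 3.360 s or t = 18.93 s.
The first (ascending) time is 3.360 s.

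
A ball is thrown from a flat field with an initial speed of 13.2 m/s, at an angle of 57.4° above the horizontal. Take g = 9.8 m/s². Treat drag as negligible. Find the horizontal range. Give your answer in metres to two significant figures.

Resolve: vₓ = 13.20 cos 57.4° = 7.112 m/s and v_y0 = 13.20 sin 57.4° = 11.12 m/s.
Flight time T = 2 v_y0 / g = 2.269 s.
Horizontal distance R = vₓ T = 7.112 × 2.269 = 16.14 m.

16 m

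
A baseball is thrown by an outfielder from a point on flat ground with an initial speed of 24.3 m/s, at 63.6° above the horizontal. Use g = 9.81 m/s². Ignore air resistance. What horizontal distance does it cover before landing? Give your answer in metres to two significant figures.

48 m

Components: vₓ = 24.30 cos 63.6° = 10.80 m/s, v_y0 = 24.30 sin 63.6° = 21.77 m/s.
Time aloft: T = 2 v_y0 / g = 2 × 21.77 / 9.81 = 4.437 s.
Range: R = vₓ T = 10.80 × 4.437 = 47.95 m.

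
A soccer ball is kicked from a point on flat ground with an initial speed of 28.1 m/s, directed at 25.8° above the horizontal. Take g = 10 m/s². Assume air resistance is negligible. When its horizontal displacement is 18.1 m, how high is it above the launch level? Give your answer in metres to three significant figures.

6.19 m

Horizontal component vₓ = 28.10 cos 25.8° = 25.30 m/s; vertical v_y0 = 28.10 sin 25.8° = 12.23 m/s.
x = vₓ t ⇒ t = 18.1/25.30 = 0.7154 s.
Height: y = v_y0 t − ½ g t² = 12.23 × 0.7154 − 5.000 × 0.7154² = 8.750 − 2.559 = 6.191 m.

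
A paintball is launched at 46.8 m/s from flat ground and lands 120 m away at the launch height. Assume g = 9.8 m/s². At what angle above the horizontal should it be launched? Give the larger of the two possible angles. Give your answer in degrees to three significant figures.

From R = (v₀²/g) sin 2θ: sin 2θ = 9.80 × 120 / 2190.2 = 0.5369.
2θ = 32.47° or 180° − 32.47° = 147.5°, so θ = 16.24° or 73.76°.
The larger angle is 73.76°.

73.8°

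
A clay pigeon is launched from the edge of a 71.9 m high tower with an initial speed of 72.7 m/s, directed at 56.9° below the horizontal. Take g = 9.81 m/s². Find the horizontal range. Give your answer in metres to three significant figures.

43.1 m

Resolve: vₓ = 72.70 cos 56.9° = 39.70 m/s and v_y0 = −60.90 m/s (downward).
The projectile lands when y = 71.9 + (−60.90) t − ½·9.81·t² = 0. Positive root: t = (−60.90 + √(60.90² + 2·9.81·71.9)) / 9.81 = (−60.90 + 71.55) / 9.81 = 1.086 s.
Horizontal distance: R = vₓ t = 39.70 × 1.086 = 43.10 m.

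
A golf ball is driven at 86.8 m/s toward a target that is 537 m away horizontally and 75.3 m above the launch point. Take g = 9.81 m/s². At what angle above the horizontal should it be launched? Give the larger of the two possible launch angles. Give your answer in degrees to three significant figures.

Trajectory: y = x tanθ − g x² (1 + tan²θ)/(2v₀²). With x = 537, y = 75.3, v₀ = 86.8, g = 9.81:
187.7 tan²θ − 537 tanθ + (263.0) = 0.
tanθ = [537 ± √(537² − 4 × 187.7 × (263.0))] / (2 × 187.7) = (537 ± 301.4) / 375.5, giving tanθ = 0.6275 or 2.233.
θ = 32.11° or 65.88°; the larger is 65.88°.

65.9°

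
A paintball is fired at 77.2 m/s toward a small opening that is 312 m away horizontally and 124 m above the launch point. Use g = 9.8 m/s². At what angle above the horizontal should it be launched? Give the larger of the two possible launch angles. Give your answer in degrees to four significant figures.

Trajectory: y = x tanθ − g x² (1 + tan²θ)/(2v₀²). With x = 312, y = 124, v₀ = 77.2, g = 9.80:
80.03 tan²θ − 312 tanθ + (204.0) = 0.
tanθ = [312 ± √(312² − 4 × 80.03 × (204.0))] / (2 × 80.03) = (312 ± 179.0) / 160.1, giving tanθ = 0.8312 or 3.067.
θ = 39.73° or 71.94°; the larger is 71.94°.

71.94°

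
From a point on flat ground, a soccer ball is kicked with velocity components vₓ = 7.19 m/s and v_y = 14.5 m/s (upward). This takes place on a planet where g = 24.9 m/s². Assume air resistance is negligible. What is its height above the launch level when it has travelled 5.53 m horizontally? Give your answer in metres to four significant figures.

Time to reach x = 5.53 m: t = x/vₓ = 5.53/7.190 = 0.7691 s.
Height: y = v_y0 t − ½ g t² = 14.50 × 0.7691 − 12.45 × 0.7691² = 11.15 − 7.365 = 3.787 m.

3.787 m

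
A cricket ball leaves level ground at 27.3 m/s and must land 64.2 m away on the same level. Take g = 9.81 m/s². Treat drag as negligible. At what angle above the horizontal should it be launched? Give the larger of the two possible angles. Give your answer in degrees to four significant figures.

61.16°

Level-ground range R = v₀² sin(2θ)/g ⇒ sin(2θ) = gR/v₀² = 9.81 × 64.2 / 27.3² = 0.8450.
2θ = 57.68° or 180° − 57.68° = 122.3°, so θ = 28.84° or 61.16°.
The larger angle is 61.16°.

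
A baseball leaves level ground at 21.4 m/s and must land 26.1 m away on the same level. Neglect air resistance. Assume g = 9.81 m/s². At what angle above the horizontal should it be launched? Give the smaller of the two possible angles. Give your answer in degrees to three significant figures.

17.0°

From R = (v₀²/g) sin 2θ: sin 2θ = 9.81 × 26.1 / 457.96 = 0.5591.
2θ = 33.99° or 180° − 33.99° = 146.0°, so θ = 17.00° or 73.00°.
The smaller angle is 17.00°.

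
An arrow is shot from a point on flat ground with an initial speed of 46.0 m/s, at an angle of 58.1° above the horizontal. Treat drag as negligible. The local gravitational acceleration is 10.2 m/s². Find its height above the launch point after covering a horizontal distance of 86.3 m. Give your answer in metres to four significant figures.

74.37 m

Horizontal component vₓ = 46.00 cos 58.1° = 24.31 m/s; vertical v_y0 = 46.00 sin 58.1° = 39.05 m/s.
At x = 86.3 m, t = x/vₓ = 86.3/24.31 = 3.550 s.
Height: y = v_y0 t − ½ g t² = 39.05 × 3.550 − 5.100 × 3.550² = 138.6 − 64.28 = 74.37 m.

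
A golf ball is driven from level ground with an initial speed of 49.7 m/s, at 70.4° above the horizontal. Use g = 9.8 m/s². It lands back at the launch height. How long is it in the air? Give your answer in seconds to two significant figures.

Resolve: vₓ = 49.70 cos 70.4° = 16.67 m/s and v_y0 = 49.70 sin 70.4° = 46.82 m/s.
Time of flight on level ground: T = 2 v_y0 / g = 2 × 46.82 / 9.80 = 9.555 s.

9.6 s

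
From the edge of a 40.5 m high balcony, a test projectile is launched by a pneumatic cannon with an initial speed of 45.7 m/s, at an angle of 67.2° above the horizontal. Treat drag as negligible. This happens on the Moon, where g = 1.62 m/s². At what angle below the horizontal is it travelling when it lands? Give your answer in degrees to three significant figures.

vₓ = 45.70 cos 67.2° = 17.71 m/s; v_y0 = 45.70 sin 67.2° = 42.13 m/s.
Vertical motion (up positive, ground at y = 0): 0.8100 t² − (42.13) t − 40.5 = 0, so t = (42.13 + √(42.13² + 2·1.62·40.5)) / 1.62 = (42.13 + 43.66) / 1.62 = 52.96 s.
At impact: v_y = v_y0 − g t = −43.66 m/s; vₓ = 17.71 m/s.
Angle below horizontal: arctan(|v_y|/vₓ) = arctan(43.66/17.71) = 67.92°.

67.9°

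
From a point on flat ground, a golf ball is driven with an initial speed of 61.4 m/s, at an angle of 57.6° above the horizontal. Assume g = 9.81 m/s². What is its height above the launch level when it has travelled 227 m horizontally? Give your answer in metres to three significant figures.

124 m

Resolve: vₓ = 61.40 cos 57.6° = 32.90 m/s and v_y0 = 61.40 sin 57.6° = 51.84 m/s.
At x = 227 m, t = x/vₓ = 227/32.90 = 6.900 s.
Height: y = v_y0 t − ½ g t² = 51.84 × 6.900 − 4.905 × 6.900² = 357.7 − 233.5 = 124.2 m.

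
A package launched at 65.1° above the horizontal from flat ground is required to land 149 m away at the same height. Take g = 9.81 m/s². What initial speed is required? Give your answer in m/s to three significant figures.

43.7 m/s

On level ground R = v₀² sin 2θ / g ⇒ v₀ = √(gR / sin 2θ).
v₀ = √(9.81 × 149 / sin 130.2°) = √(1462 / 0.7638) = √1913.7 = 43.75 m/s.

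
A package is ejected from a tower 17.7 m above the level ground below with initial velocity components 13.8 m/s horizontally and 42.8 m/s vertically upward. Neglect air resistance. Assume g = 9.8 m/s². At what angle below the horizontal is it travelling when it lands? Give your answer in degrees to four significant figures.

Vertical motion (up positive, ground at y = 0): 4.900 t² − (42.80) t − 17.7 = 0, so t = (42.80 + √(42.80² + 2·9.80·17.7)) / 9.80 = (42.80 + 46.68) / 9.80 = 9.130 s.
At impact: v_y = v_y0 − g t = −46.68 m/s; vₓ = 13.80 m/s.
Angle below horizontal: arctan(|v_y|/vₓ) = arctan(46.68/13.80) = 73.53°.

73.53°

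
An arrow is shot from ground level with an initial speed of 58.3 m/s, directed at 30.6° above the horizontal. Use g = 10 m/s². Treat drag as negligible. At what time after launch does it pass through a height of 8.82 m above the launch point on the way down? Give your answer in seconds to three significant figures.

Horizontal component vₓ = 58.30 cos 30.6° = 50.18 m/s; vertical v_y0 = 58.30 sin 30.6° = 29.68 m/s.
Require v_y0 t − ½ g t² = 8.82, i.e. 5.000 t² − 29.68 t + 8.82 = 0.
t = [29.68 ± √(29.68² − 2·10.0·8.82)] / 10.0 = (29.68 ± 26.54) / 10.0, so t = 0.3138 s or t = 5.622 s.
The descending-branch root is 5.622 s.

5.62 s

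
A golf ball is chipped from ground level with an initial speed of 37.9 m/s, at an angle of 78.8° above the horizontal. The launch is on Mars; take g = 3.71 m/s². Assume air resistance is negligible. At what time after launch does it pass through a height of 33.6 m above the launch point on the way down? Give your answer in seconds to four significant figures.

19.09 s

Components: vₓ = 37.90 cos 78.8° = 7.361 m/s, v_y0 = 37.90 sin 78.8° = 37.18 m/s.
Set y = v_y0 t − ½ g t² = 33.6: 1.855 t² − 37.18 t + 33.6 = 0.
t = [37.18 ± √(37.18² − 2·3.71·33.6)] / 3.71 = (37.18 ± 33.66) / 3.71, so t = 0.9487 s or t = 19.09 s.
The descending-branch root is 19.09 s.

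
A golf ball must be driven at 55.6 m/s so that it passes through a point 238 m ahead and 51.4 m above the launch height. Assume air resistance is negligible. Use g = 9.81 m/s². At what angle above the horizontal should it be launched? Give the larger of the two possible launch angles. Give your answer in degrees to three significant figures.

Trajectory: y = x tanθ − g x² (1 + tan²θ)/(2v₀²). With x = 238, y = 51.4, v₀ = 55.6, g = 9.81:
89.88 tan²θ − 238 tanθ + (141.3) = 0.
tanθ = [238 ± √(238² − 4 × 89.88 × (141.3))] / (2 × 89.88) = (238 ± 76.52) / 179.8, giving tanθ = 0.8984 or 1.750.
θ = 41.94° or 60.25°; the larger is 60.25°.

60.3°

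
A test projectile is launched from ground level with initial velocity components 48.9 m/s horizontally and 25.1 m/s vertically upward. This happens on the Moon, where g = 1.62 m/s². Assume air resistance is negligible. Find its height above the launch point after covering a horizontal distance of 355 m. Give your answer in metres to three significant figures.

140 m

At x = 355 m, t = x/vₓ = 355/48.90 = 7.260 s.
Height: y = v_y0 t − ½ g t² = 25.10 × 7.260 − 0.8100 × 7.260² = 182.2 − 42.69 = 139.5 m.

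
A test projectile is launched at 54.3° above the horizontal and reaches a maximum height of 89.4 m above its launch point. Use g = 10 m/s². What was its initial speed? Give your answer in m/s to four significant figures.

52.07 m/s

At the peak v_y = 0, so v_y0 = √(2gH) = √(2 × 10.0 × 89.4) = 42.28 m/s.
v_y0 = v₀ sin θ ⇒ v₀ = 42.28 / sin 54.3° = 52.07 m/s.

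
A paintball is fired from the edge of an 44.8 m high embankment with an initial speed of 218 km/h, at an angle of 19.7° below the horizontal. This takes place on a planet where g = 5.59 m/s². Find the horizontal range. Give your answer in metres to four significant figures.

Convert: 218 km/h = 218/3.6 = 60.56 m/s.
Horizontal component vₓ = 60.56 cos 19.7° = 57.01 m/s; vertical v_y0 = −20.41 m/s (downward).
The projectile lands when y = 44.8 + (−20.41) t − ½·5.59·t² = 0. Positive root: t = (−20.41 + √(20.41² + 2·5.59·44.8)) / 5.59 = (−20.41 + 30.29) / 5.59 = 1.767 s.
Horizontal distance: R = vₓ t = 57.01 × 1.767 = 100.7 m.

100.7 m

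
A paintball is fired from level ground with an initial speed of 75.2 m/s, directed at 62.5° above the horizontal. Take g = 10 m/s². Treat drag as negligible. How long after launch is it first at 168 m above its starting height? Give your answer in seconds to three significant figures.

3.37 s

Components: vₓ = 75.20 cos 62.5° = 34.72 m/s, v_y0 = 75.20 sin 62.5° = 66.70 m/s.
Set y = v_y0 t − ½ g t² = 168: 5.000 t² − 66.70 t + 168 = 0.
t = [66.70 ± √(66.70² − 2·10.0·168)] / 10.0 = (66.70 ± 33.00) / 10.0, so t = 3.370 s or t = 9.971 s.
The first (ascending) time is 3.370 s.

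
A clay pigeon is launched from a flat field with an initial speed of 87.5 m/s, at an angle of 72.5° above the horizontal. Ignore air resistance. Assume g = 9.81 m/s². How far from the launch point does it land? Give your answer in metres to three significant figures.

Components: vₓ = 87.50 cos 72.5° = 26.31 m/s, v_y0 = 87.50 sin 72.5° = 83.45 m/s.
Flight time T = 2 v_y0 / g = 17.01 s.
Horizontal distance R = vₓ T = 26.31 × 17.01 = 447.6 m.

448 m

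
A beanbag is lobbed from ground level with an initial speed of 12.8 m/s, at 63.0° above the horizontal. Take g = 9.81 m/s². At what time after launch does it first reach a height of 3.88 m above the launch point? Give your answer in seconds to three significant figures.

0.414 s

vₓ = 12.80 cos 63.0° = 5.811 m/s; v_y0 = 12.80 sin 63.0° = 11.40 m/s.
Require v_y0 t − ½ g t² = 3.88, i.e. 4.905 t² − 11.40 t + 3.88 = 0.
t = [11.40 ± √(11.40² − 2·9.81·3.88)] / 9.81 = (11.40 ± 7.345) / 9.81, so t = 0.4139 s or t = 1.911 s.
The first (ascending) time is 0.4139 s.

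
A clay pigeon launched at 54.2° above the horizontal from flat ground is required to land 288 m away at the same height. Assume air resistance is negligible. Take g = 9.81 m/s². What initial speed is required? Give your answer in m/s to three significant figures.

From R = (v₀² / g) sin 2θ: v₀ = √(gR / sin 2θ).
v₀ = √(9.81 × 288 / sin 108.4°) = √(2825 / 0.9489) = √2977.5 = 54.57 m/s.

54.6 m/s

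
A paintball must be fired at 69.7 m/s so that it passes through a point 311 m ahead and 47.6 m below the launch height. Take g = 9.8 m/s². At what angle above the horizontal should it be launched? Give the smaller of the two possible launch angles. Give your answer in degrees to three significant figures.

Trajectory: y = x tanθ − g x² (1 + tan²θ)/(2v₀²). With x = 311, y = −47.6, v₀ = 69.7, g = 9.80:
97.56 tan²θ − 311 tanθ + (49.96) = 0.
tanθ = [311 ± √(311² − 4 × 97.56 × (49.96))] / (2 × 97.56) = (311 ± 277.9) / 195.1, giving tanθ = 0.1697 or 3.018.
θ = 9.629° or 71.67°; the smaller is 9.629°.

9.63°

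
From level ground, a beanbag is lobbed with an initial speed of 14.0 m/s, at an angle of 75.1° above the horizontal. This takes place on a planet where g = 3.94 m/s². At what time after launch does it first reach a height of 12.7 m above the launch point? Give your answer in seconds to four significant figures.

1.122 s

vₓ = 14.00 cos 75.1° = 3.600 m/s; v_y0 = 14.00 sin 75.1° = 13.53 m/s.
Height y(t) = 13.53 t − 1.970 t² = 12.7 gives 1.970 t² − 13.53 t + 12.7 = 0.
t = [13.53 ± √(13.53² − 2·3.94·12.7)] / 3.94 = (13.53 ± 9.109) / 3.94, so t = 1.122 s or t = 5.746 s.
The first (ascending) time is 1.122 s.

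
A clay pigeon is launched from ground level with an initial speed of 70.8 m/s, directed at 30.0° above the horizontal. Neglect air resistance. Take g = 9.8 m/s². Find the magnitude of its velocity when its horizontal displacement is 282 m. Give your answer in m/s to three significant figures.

62.1 m/s

Components: vₓ = 70.80 cos 30.0° = 61.31 m/s, v_y0 = 70.80 sin 30.0° = 35.40 m/s.
At x = 282 m, t = x/vₓ = 282/61.31 = 4.599 s.
Vertical velocity there: v_y = v_y0 − g t = 35.40 − 9.80 × 4.599 = −9.672 m/s.
Speed: √(vₓ² + v_y²) = √(61.31² + 9.672²) = 62.07 m/s.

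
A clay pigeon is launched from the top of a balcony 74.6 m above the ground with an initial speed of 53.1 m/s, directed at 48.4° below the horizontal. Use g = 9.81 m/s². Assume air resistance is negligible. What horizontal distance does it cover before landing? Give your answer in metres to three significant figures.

Horizontal component vₓ = 53.10 cos 48.4° = 35.25 m/s; vertical v_y0 = −39.71 m/s (downward).
The projectile lands when y = 74.6 + (−39.71) t − ½·9.81·t² = 0. Positive root: t = (−39.71 + √(39.71² + 2·9.81·74.6)) / 9.81 = (−39.71 + 55.14) / 9.81 = 1.573 s.
Horizontal distance: R = vₓ t = 35.25 × 1.573 = 55.46 m.

55.5 m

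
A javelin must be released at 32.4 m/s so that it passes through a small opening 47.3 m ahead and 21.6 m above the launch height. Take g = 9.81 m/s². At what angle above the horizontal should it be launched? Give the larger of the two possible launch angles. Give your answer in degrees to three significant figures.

74.9°

Trajectory: y = x tanθ − g x² (1 + tan²θ)/(2v₀²). With x = 47.3, y = 21.6, v₀ = 32.4, g = 9.81:
10.45 tan²θ − 47.3 tanθ + (32.05) = 0.
tanθ = [47.3 ± √(47.3² − 4 × 10.45 × (32.05))] / (2 × 10.45) = (47.3 ± 29.95) / 20.91, giving tanθ = 0.8299 or 3.695.
θ = 39.69° or 74.86°; the larger is 74.86°.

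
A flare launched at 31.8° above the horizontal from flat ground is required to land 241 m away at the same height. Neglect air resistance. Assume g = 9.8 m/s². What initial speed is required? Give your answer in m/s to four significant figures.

On level ground R = v₀² sin 2θ / g ⇒ v₀ = √(gR / sin 2θ).
v₀ = √(9.80 × 241 / sin 63.60°) = √(2362 / 0.8957) = √2636.8 = 51.35 m/s.

51.35 m/s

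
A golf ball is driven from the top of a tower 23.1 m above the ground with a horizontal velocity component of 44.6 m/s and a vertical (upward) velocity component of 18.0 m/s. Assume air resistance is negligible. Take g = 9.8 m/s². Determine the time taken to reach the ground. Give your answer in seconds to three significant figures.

The projectile lands when y = 23.1 + (18.00) t − ½·9.80·t² = 0. Positive root: t = (18.00 + √(18.00² + 2·9.80·23.1)) / 9.80 = (18.00 + 27.87) / 9.80 = 4.681 s.

4.68 s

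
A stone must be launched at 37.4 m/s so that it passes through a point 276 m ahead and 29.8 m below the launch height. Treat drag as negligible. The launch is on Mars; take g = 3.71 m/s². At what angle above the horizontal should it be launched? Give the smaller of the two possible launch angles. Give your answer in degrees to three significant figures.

16.1°

Trajectory: y = x tanθ − g x² (1 + tan²θ)/(2v₀²). With x = 276, y = −29.8, v₀ = 37.4, g = 3.71:
101.0 tan²θ − 276 tanθ + (71.22) = 0.
tanθ = [276 ± √(276² − 4 × 101.0 × (71.22))] / (2 × 101.0) = (276 ± 217.7) / 202.0, giving tanθ = 0.2885 or 2.444.
θ = 16.09° or 67.74°; the smaller is 16.09°.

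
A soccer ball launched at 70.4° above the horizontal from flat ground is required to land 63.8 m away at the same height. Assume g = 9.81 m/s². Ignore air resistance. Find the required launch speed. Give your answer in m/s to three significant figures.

31.5 m/s

Level-ground range: R = v₀² sin(2θ)/g, so v₀ = √(gR / sin 2θ).
v₀ = √(9.81 × 63.8 / sin 140.8°) = √(625.9 / 0.6320) = √990.27 = 31.47 m/s.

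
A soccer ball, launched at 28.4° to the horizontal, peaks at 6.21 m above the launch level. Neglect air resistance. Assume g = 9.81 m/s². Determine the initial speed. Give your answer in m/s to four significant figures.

23.21 m/s

At the peak v_y = 0, so v_y0 = √(2gH) = √(2 × 9.81 × 6.21) = 11.04 m/s.
v_y0 = v₀ sin θ ⇒ v₀ = 11.04 / sin 28.4° = 23.21 m/s.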